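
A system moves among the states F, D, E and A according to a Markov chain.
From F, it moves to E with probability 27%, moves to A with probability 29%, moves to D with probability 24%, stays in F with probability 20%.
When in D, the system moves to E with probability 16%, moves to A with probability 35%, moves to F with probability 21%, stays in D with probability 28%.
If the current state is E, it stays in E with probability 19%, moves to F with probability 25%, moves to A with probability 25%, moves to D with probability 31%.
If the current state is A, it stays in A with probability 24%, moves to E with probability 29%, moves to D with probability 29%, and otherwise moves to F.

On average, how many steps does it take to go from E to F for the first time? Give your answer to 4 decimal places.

Let t(s) be the expected number of steps to first reach F from state s, with t(F) = 0. Conditioning on the first step:
t(D) = 1 + 0.28·t(D) + 0.16·t(E) + 0.35·t(A)
t(E) = 1 + 0.31·t(D) + 0.19·t(E) + 0.25·t(A)
t(A) = 1 + 0.29·t(D) + 0.29·t(E) + 0.24·t(A)
Solving: t(D) = 4.7782, t(E) = 4.5704, t(A) = 4.8830.
Expected steps from E to F: 4.5704.

4.5704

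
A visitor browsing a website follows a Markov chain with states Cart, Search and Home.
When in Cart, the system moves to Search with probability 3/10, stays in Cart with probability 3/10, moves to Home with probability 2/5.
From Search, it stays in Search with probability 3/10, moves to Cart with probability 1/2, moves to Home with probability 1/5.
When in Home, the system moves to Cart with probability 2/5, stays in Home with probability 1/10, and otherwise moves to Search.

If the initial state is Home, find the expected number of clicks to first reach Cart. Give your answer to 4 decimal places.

Let t(s) be the expected number of clicks to first reach Cart from state s, with t(Cart) = 0. Conditioning on the first click:
t(Search) = 1 + 0.3·t(Search) + 0.2·t(Home)
t(Home) = 1 + 0.5·t(Search) + 0.1·t(Home)
Solving: t(Search) = 2.0755, t(Home) = 2.2642.
Expected clicks from Home to Cart: 2.2642.

2.2642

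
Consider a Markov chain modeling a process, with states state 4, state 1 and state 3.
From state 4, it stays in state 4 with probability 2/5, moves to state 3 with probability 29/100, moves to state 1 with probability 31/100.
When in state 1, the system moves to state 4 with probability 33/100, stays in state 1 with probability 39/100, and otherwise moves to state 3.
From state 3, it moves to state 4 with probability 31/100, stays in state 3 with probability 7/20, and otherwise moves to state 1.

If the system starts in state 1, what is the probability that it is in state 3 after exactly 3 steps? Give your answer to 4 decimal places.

Propagate the distribution vector 3 steps from state 1.
After 0 steps: (0.0000, 1.0000, 0.0000)
After 1 step: (0.3300, 0.3900, 0.2800)
After 2 steps: (0.3475, 0.3496, 0.3029)
After 3 steps: (0.3483, 0.3471, 0.3047)
P(in state 3 after 3 steps) = 0.3047

0.3047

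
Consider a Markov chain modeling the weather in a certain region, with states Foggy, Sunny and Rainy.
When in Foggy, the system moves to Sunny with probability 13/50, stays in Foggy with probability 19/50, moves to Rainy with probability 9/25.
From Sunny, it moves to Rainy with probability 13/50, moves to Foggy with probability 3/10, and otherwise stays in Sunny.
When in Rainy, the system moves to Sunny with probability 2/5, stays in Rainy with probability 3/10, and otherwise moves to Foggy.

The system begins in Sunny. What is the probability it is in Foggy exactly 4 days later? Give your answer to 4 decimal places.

Propagate the distribution vector 4 days from Sunny.
After 0 days: (0.0000, 1.0000, 0.0000)
After 1 day: (0.3000, 0.4400, 0.2600)
After 2 days: (0.3240, 0.3756, 0.3004)
After 3 days: (0.3259, 0.3697, 0.3044)
After 4 days: (0.3261, 0.3692, 0.3048)
P(in Foggy after 4 days) = 0.3261

0.3261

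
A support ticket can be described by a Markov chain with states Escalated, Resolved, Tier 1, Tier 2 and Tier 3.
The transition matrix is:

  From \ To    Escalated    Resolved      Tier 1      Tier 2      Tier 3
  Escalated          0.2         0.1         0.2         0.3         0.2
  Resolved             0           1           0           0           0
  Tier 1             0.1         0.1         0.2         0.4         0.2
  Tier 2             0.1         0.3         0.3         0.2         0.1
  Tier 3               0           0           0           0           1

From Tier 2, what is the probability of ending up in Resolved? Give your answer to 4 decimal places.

0.6212

Let h(s) be the probability of absorption at Resolved starting from transient state s. Then h(Resolved) = 1 and h(Tier 3) = 0. By first-step analysis:
h(Escalated) = 0.2·h(Escalated) + 0.1·1 + 0.2·h(Tier 1) + 0.3·h(Tier 2) + 0.2·0
h(Tier 1) = 0.1·h(Escalated) + 0.1·1 + 0.2·h(Tier 1) + 0.4·h(Tier 2) + 0.2·0
h(Tier 2) = 0.1·h(Escalated) + 0.3·1 + 0.3·h(Tier 1) + 0.2·h(Tier 2) + 0.1·0
Solving: h(Escalated) = 0.4819, h(Tier 1) = 0.4958, h(Tier 2) = 0.6212.
Starting from Tier 2, the probability is 0.6212.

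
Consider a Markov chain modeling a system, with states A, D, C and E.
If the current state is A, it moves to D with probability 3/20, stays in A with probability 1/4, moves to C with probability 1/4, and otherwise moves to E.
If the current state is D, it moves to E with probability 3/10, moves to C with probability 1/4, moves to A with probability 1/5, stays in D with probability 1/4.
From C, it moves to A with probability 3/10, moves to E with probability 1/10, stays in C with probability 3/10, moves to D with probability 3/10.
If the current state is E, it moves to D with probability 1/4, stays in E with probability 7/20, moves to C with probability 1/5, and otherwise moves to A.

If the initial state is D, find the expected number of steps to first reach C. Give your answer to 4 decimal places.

4.2798

Let t(s) be the expected number of steps to first reach C from state s, with t(C) = 0. Conditioning on the first step:
t(A) = 1 + 0.25·t(A) + 0.15·t(D) + 0.35·t(E)
t(D) = 1 + 0.2·t(A) + 0.25·t(D) + 0.3·t(E)
t(E) = 1 + 0.2·t(A) + 0.25·t(D) + 0.35·t(E)
Solving: t(A) = 4.2916, t(D) = 4.2798, t(E) = 4.5050.
Expected steps from D to C: 4.2798.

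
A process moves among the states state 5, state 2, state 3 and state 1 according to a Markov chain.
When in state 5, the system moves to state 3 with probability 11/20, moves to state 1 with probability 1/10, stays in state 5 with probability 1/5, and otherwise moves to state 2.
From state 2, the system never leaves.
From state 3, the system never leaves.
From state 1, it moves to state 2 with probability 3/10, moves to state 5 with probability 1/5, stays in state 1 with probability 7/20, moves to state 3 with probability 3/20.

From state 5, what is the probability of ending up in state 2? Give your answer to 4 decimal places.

Let h(s) be the probability of absorption at state 2 starting from transient state s. Then h(state 2) = 1 and h(state 3) = 0. By first-step analysis:
h(state 5) = 0.2·h(state 5) + 0.15·1 + 0.55·0 + 0.1·h(state 1)
h(state 1) = 0.2·h(state 5) + 0.3·1 + 0.15·0 + 0.35·h(state 1)
Solving: h(state 5) = 0.2550, h(state 1) = 0.5400.
Starting from state 5, the probability is 0.2550.

0.2550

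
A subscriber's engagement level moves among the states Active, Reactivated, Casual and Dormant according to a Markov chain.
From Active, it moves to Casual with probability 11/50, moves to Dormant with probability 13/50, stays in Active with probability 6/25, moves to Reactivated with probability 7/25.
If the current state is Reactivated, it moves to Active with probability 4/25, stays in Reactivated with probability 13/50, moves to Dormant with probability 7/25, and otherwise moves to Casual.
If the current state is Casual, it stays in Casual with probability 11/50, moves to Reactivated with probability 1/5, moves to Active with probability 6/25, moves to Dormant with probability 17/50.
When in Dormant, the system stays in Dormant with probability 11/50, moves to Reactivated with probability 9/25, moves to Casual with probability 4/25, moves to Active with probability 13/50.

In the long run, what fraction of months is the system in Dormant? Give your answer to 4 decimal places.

Let the stationary distribution be π with π = πP and π_1 + π_2 + π_3 + π_4 = 1.
π_1 = 0.24·π_1 + 0.16·π_2 + 0.24·π_3 + 0.26·π_4
π_2 = 0.28·π_1 + 0.26·π_2 + 0.2·π_3 + 0.36·π_4
π_3 = 0.22·π_1 + 0.3·π_2 + 0.22·π_3 + 0.16·π_4
Solving with the normalization constraint gives π = (0.2232, 0.2782, 0.2259, 0.2727).
So the stationary probability of Dormant is 0.2727.

0.2727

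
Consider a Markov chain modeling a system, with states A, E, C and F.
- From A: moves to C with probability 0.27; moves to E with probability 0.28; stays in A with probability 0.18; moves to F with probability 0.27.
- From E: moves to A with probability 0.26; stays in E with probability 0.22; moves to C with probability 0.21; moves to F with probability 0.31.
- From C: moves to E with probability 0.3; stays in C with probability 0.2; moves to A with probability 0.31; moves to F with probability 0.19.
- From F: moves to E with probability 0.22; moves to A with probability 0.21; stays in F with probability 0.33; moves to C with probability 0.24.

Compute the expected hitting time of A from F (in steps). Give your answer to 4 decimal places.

Let t(s) be the expected number of steps to first reach A from state s, with t(A) = 0. Conditioning on the first step:
t(E) = 1 + 0.22·t(E) + 0.21·t(C) + 0.31·t(F)
t(C) = 1 + 0.3·t(E) + 0.2·t(C) + 0.19·t(F)
t(F) = 1 + 0.22·t(E) + 0.24·t(C) + 0.33·t(F)
Solving: t(E) = 3.9011, t(C) = 3.6851, t(F) = 4.0936.
Expected steps from F to A: 4.0936.

4.0936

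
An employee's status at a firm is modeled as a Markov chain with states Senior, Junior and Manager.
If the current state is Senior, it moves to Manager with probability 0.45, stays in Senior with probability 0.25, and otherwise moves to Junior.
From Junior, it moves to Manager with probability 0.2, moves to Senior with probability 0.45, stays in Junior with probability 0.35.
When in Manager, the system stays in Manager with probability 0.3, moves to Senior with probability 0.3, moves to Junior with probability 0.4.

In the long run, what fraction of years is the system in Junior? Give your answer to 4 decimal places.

Let the stationary distribution be π with π = πP and π_1 + π_2 + π_3 = 1.
π_1 = 0.25·π_1 + 0.45·π_2 + 0.3·π_3
π_2 = 0.3·π_1 + 0.35·π_2 + 0.4·π_3
Solving with the normalization constraint gives π = (0.3356, 0.3490, 0.3154).
So the stationary probability of Junior is 0.3490.

0.3490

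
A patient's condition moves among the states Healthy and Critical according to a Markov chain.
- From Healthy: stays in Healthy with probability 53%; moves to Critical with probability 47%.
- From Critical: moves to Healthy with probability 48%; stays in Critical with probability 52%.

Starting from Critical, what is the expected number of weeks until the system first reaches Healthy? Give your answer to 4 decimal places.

2.0833

Let t(s) be the expected number of weeks to first reach Healthy from state s, with t(Healthy) = 0. Conditioning on the first week:
t(Critical) = 1 + 0.52·t(Critical)
Solving: t(Critical) = 2.0833.
Expected weeks from Critical to Healthy: 2.0833.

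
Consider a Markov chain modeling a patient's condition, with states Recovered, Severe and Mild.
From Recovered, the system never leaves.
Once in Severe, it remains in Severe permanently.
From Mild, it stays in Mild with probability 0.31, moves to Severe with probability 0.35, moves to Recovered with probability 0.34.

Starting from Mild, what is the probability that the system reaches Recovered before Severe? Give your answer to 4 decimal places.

Let h(s) be the probability of absorption at Recovered starting from transient state s. Then h(Recovered) = 1 and h(Severe) = 0. By first-step analysis:
h(Mild) = 0.34·1 + 0.35·0 + 0.31·h(Mild)
Solving: h(Mild) = 0.4928.
Starting from Mild, the probability is 0.4928.

0.4928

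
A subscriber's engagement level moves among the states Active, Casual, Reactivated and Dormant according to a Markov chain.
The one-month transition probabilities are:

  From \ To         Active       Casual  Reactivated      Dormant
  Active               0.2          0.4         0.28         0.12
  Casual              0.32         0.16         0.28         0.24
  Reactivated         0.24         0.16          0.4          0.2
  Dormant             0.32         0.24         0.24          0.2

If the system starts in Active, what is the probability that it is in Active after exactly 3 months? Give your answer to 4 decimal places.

0.2625

Propagate the distribution vector 3 months from Active.
After 0 months: (1.0000, 0.0000, 0.0000, 0.0000)
After 1 month: (0.2000, 0.4000, 0.2800, 0.1200)
After 2 months: (0.2736, 0.2176, 0.3088, 0.2000)
After 3 months: (0.2625, 0.2417, 0.3091, 0.1868)
P(in Active after 3 months) = 0.2625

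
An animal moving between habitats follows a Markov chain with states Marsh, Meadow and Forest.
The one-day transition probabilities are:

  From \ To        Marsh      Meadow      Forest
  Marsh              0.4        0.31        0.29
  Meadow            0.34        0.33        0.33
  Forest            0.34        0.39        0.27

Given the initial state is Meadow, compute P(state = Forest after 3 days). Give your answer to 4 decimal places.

Propagate the distribution vector 3 days from Meadow.
After 0 days: (0.0000, 1.0000, 0.0000)
After 1 day: (0.3400, 0.3300, 0.3300)
After 2 days: (0.3604, 0.3430, 0.2966)
After 3 days: (0.3616, 0.3406, 0.2978)
P(in Forest after 3 days) = 0.2978

0.2978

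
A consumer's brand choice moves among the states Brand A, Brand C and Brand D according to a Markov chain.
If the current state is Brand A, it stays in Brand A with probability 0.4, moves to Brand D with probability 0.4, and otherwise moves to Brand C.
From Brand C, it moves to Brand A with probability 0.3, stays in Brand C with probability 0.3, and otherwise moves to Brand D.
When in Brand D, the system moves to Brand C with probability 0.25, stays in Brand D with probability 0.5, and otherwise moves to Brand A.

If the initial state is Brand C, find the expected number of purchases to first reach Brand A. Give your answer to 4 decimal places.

Let t(s) be the expected number of purchases to first reach Brand A from state s, with t(Brand A) = 0. Conditioning on the first purchase:
t(Brand C) = 1 + 0.3·t(Brand C) + 0.4·t(Brand D)
t(Brand D) = 1 + 0.25·t(Brand C) + 0.5·t(Brand D)
Solving: t(Brand C) = 3.6000, t(Brand D) = 3.8000.
Expected purchases from Brand C to Brand A: 3.6000.

3.6000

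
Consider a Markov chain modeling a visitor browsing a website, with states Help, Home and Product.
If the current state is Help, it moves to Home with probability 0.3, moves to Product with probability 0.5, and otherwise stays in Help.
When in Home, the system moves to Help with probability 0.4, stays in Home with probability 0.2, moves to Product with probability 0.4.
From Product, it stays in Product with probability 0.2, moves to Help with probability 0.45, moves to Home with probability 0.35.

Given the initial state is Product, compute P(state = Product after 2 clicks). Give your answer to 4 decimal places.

0.4050

Sum over the intermediate state after 1 click:
P = P(Product→Help)·P(Help→Product) + P(Product→Home)·P(Home→Product) + P(Product→Product)·P(Product→Product)
  = 0.45×0.5 + 0.35×0.4 + 0.2×0.2
  = 0.2250 + 0.1400 + 0.0400 = 0.4050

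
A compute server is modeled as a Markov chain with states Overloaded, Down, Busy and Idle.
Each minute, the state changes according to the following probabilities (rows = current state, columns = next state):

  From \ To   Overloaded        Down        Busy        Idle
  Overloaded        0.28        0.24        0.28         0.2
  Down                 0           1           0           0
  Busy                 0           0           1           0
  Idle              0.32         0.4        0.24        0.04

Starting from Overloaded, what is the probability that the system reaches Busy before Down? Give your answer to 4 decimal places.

Let h(s) be the probability of absorption at Busy starting from transient state s. Then h(Busy) = 1 and h(Down) = 0. By first-step analysis:
h(Overloaded) = 0.28·h(Overloaded) + 0.24·0 + 0.28·1 + 0.2·h(Idle)
h(Idle) = 0.32·h(Overloaded) + 0.4·0 + 0.24·1 + 0.04·h(Idle)
Solving: h(Overloaded) = 0.5051, h(Idle) = 0.4184.
Starting from Overloaded, the probability is 0.5051.

0.5051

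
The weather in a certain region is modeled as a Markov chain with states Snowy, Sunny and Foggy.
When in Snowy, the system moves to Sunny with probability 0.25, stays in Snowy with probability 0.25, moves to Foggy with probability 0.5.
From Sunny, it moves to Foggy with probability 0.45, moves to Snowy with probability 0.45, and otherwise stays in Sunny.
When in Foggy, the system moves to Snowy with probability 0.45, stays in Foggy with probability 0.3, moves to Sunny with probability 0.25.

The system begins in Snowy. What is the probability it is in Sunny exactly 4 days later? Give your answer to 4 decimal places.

0.2173

Propagate the distribution vector 4 days from Snowy.
After 0 days: (1.0000, 0.0000, 0.0000)
After 1 day: (0.2500, 0.2500, 0.5000)
After 2 days: (0.4000, 0.2125, 0.3875)
After 3 days: (0.3700, 0.2181, 0.4119)
After 4 days: (0.3760, 0.2173, 0.4067)
P(in Sunny after 4 days) = 0.2173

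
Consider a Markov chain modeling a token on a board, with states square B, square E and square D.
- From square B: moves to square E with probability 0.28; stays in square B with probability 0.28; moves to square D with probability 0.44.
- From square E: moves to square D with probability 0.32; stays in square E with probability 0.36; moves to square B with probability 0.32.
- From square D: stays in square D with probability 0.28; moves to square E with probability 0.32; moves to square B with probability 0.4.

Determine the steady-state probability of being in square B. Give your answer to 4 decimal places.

Let the stationary distribution be π with π = πP and π_1 + π_2 + π_3 = 1.
π_1 = 0.28·π_1 + 0.32·π_2 + 0.4·π_3
π_2 = 0.28·π_1 + 0.36·π_2 + 0.32·π_3
Solving with the normalization constraint gives π = (0.3343, 0.3194, 0.3463).
So the stationary probability of square B is 0.3343.

0.3343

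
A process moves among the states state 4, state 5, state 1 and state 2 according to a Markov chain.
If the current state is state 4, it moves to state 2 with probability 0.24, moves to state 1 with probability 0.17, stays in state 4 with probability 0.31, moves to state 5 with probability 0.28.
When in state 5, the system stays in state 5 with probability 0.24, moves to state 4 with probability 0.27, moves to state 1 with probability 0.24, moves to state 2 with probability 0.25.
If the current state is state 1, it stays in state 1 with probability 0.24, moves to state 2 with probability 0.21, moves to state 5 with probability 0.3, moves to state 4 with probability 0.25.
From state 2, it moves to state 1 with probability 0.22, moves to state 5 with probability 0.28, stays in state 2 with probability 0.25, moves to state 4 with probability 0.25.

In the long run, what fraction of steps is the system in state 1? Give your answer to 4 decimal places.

Let the stationary distribution be π with π = πP and π_1 + π_2 + π_3 + π_4 = 1.
π_1 = 0.31·π_1 + 0.27·π_2 + 0.25·π_3 + 0.25·π_4
π_2 = 0.28·π_1 + 0.24·π_2 + 0.3·π_3 + 0.28·π_4
π_3 = 0.17·π_1 + 0.24·π_2 + 0.24·π_3 + 0.22·π_4
Solving with the normalization constraint gives π = (0.2718, 0.2734, 0.2162, 0.2386).
So the stationary probability of state 1 is 0.2162.

0.2162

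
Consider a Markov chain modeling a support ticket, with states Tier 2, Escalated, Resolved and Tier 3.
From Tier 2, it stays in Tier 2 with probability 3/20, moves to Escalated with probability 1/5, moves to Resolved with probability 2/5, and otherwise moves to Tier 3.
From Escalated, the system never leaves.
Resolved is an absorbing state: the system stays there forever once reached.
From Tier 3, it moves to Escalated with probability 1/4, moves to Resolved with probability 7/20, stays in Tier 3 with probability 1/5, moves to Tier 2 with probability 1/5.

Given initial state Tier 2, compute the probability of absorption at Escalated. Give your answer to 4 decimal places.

Let h(s) be the probability of absorption at Escalated starting from transient state s. Then h(Escalated) = 1 and h(Resolved) = 0. By first-step analysis:
h(Tier 2) = 0.15·h(Tier 2) + 0.2·1 + 0.4·0 + 0.25·h(Tier 3)
h(Tier 3) = 0.2·h(Tier 2) + 0.25·1 + 0.35·0 + 0.2·h(Tier 3)
Solving: h(Tier 2) = 0.3532, h(Tier 3) = 0.4008.
Starting from Tier 2, the probability is 0.3532.

0.3532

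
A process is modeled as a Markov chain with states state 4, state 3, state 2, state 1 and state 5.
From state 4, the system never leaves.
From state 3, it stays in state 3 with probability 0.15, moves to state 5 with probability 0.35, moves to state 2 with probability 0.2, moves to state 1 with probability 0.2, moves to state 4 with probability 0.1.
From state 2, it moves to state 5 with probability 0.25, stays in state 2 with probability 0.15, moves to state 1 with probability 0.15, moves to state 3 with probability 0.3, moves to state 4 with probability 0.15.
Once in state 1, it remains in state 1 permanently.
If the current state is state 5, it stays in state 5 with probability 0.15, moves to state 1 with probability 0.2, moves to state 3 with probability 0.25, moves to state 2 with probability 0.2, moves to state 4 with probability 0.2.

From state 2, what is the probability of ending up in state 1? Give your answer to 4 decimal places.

Let h(s) be the probability of absorption at state 1 starting from transient state s. Then h(state 1) = 1 and h(state 4) = 0. By first-step analysis:
h(state 3) = 0.1·0 + 0.15·h(state 3) + 0.2·h(state 2) + 0.2·1 + 0.35·h(state 5)
h(state 2) = 0.15·0 + 0.3·h(state 3) + 0.15·h(state 2) + 0.15·1 + 0.25·h(state 5)
h(state 5) = 0.2·0 + 0.25·h(state 3) + 0.2·h(state 2) + 0.2·1 + 0.15·h(state 5)
Solving: h(state 3) = 0.5815, h(state 2) = 0.5385, h(state 5) = 0.5330.
Starting from state 2, the probability is 0.5385.

0.5385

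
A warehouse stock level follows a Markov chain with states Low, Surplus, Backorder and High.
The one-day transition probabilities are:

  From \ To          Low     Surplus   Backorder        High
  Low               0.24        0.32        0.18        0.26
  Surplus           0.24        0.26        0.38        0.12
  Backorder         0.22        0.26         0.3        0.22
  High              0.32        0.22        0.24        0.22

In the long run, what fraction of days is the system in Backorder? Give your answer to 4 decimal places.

0.2791

Let the stationary distribution be π with π = πP and π_1 + π_2 + π_3 + π_4 = 1.
π_1 = 0.24·π_1 + 0.24·π_2 + 0.22·π_3 + 0.32·π_4
π_2 = 0.32·π_1 + 0.26·π_2 + 0.26·π_3 + 0.22·π_4
π_3 = 0.18·π_1 + 0.38·π_2 + 0.3·π_3 + 0.24·π_4
Solving with the normalization constraint gives π = (0.2507, 0.2669, 0.2791, 0.2033).
So the stationary probability of Backorder is 0.2791.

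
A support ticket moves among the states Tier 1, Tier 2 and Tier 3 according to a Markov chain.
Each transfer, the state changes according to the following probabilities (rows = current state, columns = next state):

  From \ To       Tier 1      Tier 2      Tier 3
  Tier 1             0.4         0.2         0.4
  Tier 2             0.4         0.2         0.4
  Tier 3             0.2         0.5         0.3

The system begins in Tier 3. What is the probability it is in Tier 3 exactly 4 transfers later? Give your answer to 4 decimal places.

0.3637

Propagate the distribution vector 4 transfers from Tier 3.
After 0 transfers: (0.0000, 0.0000, 1.0000)
After 1 transfer: (0.2000, 0.5000, 0.3000)
After 2 transfers: (0.3400, 0.2900, 0.3700)
After 3 transfers: (0.3260, 0.3110, 0.3630)
After 4 transfers: (0.3274, 0.3089, 0.3637)
P(in Tier 3 after 4 transfers) = 0.3637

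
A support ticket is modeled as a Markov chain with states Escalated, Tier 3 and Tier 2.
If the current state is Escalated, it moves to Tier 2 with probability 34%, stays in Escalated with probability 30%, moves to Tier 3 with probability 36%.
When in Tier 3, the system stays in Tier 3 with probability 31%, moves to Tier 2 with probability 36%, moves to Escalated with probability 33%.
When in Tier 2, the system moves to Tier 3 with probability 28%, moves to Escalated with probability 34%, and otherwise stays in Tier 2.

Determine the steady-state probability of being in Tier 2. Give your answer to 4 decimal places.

0.3607

Let the stationary distribution be π with π = πP and π_1 + π_2 + π_3 = 1.
π_1 = 0.3·π_1 + 0.33·π_2 + 0.34·π_3
π_2 = 0.36·π_1 + 0.31·π_2 + 0.28·π_3
Solving with the normalization constraint gives π = (0.3239, 0.3154, 0.3607).
So the stationary probability of Tier 2 is 0.3607.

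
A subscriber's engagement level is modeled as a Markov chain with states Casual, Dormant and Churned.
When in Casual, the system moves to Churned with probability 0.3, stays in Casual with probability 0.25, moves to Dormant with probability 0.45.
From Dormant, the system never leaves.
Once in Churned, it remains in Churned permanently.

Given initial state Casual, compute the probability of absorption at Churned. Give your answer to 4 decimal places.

0.4000

Let h(s) be the probability of absorption at Churned starting from transient state s. Then h(Churned) = 1 and h(Dormant) = 0. By first-step analysis:
h(Casual) = 0.25·h(Casual) + 0.45·0 + 0.3·1
Solving: h(Casual) = 0.4000.
Starting from Casual, the probability is 0.4000.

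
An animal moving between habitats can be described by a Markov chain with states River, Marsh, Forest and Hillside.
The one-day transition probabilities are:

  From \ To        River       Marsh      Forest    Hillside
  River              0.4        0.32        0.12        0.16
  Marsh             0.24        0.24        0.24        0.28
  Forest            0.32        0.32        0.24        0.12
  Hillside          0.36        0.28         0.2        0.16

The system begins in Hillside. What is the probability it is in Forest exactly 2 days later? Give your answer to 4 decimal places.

0.1904

Propagate the distribution vector 2 days from Hillside.
After 0 days: (0.0000, 0.0000, 0.0000, 1.0000)
After 1 day: (0.3600, 0.2800, 0.2000, 0.1600)
After 2 days: (0.3328, 0.2912, 0.1904, 0.1856)
P(in Forest after 2 days) = 0.1904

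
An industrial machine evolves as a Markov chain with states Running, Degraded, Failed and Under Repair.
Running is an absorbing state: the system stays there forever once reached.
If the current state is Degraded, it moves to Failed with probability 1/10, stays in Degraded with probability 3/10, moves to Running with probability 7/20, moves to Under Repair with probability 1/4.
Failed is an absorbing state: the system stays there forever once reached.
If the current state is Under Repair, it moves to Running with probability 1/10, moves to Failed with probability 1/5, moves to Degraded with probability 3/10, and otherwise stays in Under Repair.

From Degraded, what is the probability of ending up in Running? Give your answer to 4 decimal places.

0.6812

Let h(s) be the probability of absorption at Running starting from transient state s. Then h(Running) = 1 and h(Failed) = 0. By first-step analysis:
h(Degraded) = 0.35·1 + 0.3·h(Degraded) + 0.1·0 + 0.25·h(Under Repair)
h(Under Repair) = 0.1·1 + 0.3·h(Degraded) + 0.2·0 + 0.4·h(Under Repair)
Solving: h(Degraded) = 0.6812, h(Under Repair) = 0.5072.
Starting from Degraded, the probability is 0.6812.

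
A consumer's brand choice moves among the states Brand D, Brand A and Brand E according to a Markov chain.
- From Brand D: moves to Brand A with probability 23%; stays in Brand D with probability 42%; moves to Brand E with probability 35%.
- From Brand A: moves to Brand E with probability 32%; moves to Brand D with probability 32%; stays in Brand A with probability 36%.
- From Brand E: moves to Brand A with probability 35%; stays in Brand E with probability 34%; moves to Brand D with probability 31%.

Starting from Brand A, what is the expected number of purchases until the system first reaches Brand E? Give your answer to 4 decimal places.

3.0242

Let t(s) be the expected number of purchases to first reach Brand E from state s, with t(Brand E) = 0. Conditioning on the first purchase:
t(Brand D) = 1 + 0.42·t(Brand D) + 0.23·t(Brand A)
t(Brand A) = 1 + 0.32·t(Brand D) + 0.36·t(Brand A)
Solving: t(Brand D) = 2.9234, t(Brand A) = 3.0242.
Expected purchases from Brand A to Brand E: 3.0242.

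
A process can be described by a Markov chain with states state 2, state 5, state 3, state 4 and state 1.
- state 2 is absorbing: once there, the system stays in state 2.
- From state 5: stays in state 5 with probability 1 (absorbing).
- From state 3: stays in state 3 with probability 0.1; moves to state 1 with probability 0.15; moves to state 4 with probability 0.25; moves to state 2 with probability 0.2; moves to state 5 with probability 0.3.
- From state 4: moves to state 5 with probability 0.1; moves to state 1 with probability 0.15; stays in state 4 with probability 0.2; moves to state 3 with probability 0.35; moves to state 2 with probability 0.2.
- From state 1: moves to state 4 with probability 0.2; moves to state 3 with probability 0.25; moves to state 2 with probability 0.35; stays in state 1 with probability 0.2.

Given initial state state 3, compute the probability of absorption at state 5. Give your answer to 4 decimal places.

0.4800

Let h(s) be the probability of absorption at state 5 starting from transient state s. Then h(state 5) = 1 and h(state 2) = 0. By first-step analysis:
h(state 3) = 0.2·0 + 0.3·1 + 0.1·h(state 3) + 0.25·h(state 4) + 0.15·h(state 1)
h(state 4) = 0.2·0 + 0.1·1 + 0.35·h(state 3) + 0.2·h(state 4) + 0.15·h(state 1)
h(state 1) = 0.35·0 + 0.25·h(state 3) + 0.2·h(state 4) + 0.2·h(state 1)
Solving: h(state 3) = 0.4800, h(state 4) = 0.3810, h(state 1) = 0.2453.
Starting from state 3, the probability is 0.4800.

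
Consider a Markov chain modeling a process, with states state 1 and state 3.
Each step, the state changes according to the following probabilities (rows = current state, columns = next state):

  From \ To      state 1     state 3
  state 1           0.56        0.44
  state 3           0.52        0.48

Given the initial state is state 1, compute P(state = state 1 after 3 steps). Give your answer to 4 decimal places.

Propagate the distribution vector 3 steps from state 1.
After 0 steps: (1.0000, 0.0000)
After 1 step: (0.5600, 0.4400)
After 2 steps: (0.5424, 0.4576)
After 3 steps: (0.5417, 0.4583)
P(in state 1 after 3 steps) = 0.5417

0.5417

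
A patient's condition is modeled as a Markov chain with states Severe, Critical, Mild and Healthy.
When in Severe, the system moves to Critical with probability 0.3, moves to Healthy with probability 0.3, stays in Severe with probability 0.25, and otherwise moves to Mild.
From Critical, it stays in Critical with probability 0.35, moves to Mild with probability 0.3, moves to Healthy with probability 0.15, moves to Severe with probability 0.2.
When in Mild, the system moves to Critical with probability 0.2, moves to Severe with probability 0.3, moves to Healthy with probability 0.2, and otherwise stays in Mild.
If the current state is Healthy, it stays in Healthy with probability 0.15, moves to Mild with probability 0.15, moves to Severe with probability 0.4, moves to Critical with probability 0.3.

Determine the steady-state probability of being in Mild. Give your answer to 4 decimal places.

Let the stationary distribution be π with π = πP and π_1 + π_2 + π_3 + π_4 = 1.
π_1 = 0.25·π_1 + 0.2·π_2 + 0.3·π_3 + 0.4·π_4
π_2 = 0.3·π_1 + 0.35·π_2 + 0.2·π_3 + 0.3·π_4
π_3 = 0.15·π_1 + 0.3·π_2 + 0.3·π_3 + 0.15·π_4
Solving with the normalization constraint gives π = (0.2773, 0.2918, 0.2280, 0.2030).
So the stationary probability of Mild is 0.2280.

0.2280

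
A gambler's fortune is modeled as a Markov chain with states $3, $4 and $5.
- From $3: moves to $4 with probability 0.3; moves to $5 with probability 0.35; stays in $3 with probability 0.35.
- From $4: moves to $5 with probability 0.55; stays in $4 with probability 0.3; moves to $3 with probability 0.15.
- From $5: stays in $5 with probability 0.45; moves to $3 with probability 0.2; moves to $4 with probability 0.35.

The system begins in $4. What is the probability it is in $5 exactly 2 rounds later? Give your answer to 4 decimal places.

Sum over the intermediate state after 1 round:
P = P($4→$3)·P($3→$5) + P($4→$4)·P($4→$5) + P($4→$5)·P($5→$5)
  = 0.15×0.35 + 0.3×0.55 + 0.55×0.45
  = 0.0525 + 0.1650 + 0.2475 = 0.4650

0.4650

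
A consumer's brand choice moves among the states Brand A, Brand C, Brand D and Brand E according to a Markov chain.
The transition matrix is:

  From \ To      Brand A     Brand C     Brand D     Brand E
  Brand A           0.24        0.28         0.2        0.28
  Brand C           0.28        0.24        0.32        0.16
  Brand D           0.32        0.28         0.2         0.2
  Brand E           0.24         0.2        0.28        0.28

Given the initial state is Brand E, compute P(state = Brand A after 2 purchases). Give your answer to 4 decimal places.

Propagate the distribution vector 2 purchases from Brand E.
After 0 purchases: (0.0000, 0.0000, 0.0000, 1.0000)
After 1 purchase: (0.2400, 0.2000, 0.2800, 0.2800)
After 2 purchases: (0.2704, 0.2496, 0.2464, 0.2336)
P(in Brand A after 2 purchases) = 0.2704

0.2704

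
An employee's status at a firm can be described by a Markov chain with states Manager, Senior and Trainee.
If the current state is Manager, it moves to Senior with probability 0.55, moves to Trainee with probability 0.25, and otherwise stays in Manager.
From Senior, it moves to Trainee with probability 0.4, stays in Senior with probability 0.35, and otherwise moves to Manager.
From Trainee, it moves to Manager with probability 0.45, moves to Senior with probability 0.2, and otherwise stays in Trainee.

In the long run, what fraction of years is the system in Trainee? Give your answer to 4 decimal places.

0.3377

Let the stationary distribution be π with π = πP and π_1 + π_2 + π_3 = 1.
π_1 = 0.2·π_1 + 0.25·π_2 + 0.45·π_3
π_2 = 0.55·π_1 + 0.35·π_2 + 0.2·π_3
Solving with the normalization constraint gives π = (0.3024, 0.3598, 0.3377).
So the stationary probability of Trainee is 0.3377.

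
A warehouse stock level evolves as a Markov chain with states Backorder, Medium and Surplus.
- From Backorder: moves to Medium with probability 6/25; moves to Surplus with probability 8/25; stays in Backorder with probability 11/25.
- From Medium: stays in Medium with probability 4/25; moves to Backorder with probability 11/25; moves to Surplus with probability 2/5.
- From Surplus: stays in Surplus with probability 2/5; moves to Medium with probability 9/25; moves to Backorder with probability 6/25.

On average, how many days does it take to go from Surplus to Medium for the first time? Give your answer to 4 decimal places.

3.0864

Let t(s) be the expected number of days to first reach Medium from state s, with t(Medium) = 0. Conditioning on the first day:
t(Backorder) = 1 + 0.44·t(Backorder) + 0.32·t(Surplus)
t(Surplus) = 1 + 0.24·t(Backorder) + 0.4·t(Surplus)
Solving: t(Backorder) = 3.5494, t(Surplus) = 3.0864.
Expected days from Surplus to Medium: 3.0864.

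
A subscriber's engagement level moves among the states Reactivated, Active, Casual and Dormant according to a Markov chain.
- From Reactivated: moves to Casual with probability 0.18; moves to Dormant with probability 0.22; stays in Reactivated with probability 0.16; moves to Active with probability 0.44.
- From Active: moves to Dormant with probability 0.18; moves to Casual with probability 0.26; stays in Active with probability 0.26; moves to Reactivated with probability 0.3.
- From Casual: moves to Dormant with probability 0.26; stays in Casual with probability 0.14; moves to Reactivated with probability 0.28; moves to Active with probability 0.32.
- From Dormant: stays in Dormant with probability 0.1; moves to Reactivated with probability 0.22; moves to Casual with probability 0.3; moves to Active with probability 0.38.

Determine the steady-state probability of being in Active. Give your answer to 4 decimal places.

0.3406

Let the stationary distribution be π with π = πP and π_1 + π_2 + π_3 + π_4 = 1.
π_1 = 0.16·π_1 + 0.3·π_2 + 0.28·π_3 + 0.22·π_4
π_2 = 0.44·π_1 + 0.26·π_2 + 0.32·π_3 + 0.38·π_4
π_3 = 0.18·π_1 + 0.26·π_2 + 0.14·π_3 + 0.3·π_4
Solving with the normalization constraint gives π = (0.2458, 0.3406, 0.2214, 0.1922).
So the stationary probability of Active is 0.3406.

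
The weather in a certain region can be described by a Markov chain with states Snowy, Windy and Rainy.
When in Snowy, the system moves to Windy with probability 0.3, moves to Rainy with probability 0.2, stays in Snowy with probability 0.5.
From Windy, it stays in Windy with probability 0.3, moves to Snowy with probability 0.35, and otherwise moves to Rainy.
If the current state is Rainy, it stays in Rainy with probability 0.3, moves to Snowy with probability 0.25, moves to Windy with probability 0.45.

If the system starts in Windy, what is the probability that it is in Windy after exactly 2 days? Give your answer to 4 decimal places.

0.3525

Sum over the intermediate state after 1 day:
P = P(Windy→Snowy)·P(Snowy→Windy) + P(Windy→Windy)·P(Windy→Windy) + P(Windy→Rainy)·P(Rainy→Windy)
  = 0.35×0.3 + 0.3×0.3 + 0.35×0.45
  = 0.1050 + 0.0900 + 0.1575 = 0.3525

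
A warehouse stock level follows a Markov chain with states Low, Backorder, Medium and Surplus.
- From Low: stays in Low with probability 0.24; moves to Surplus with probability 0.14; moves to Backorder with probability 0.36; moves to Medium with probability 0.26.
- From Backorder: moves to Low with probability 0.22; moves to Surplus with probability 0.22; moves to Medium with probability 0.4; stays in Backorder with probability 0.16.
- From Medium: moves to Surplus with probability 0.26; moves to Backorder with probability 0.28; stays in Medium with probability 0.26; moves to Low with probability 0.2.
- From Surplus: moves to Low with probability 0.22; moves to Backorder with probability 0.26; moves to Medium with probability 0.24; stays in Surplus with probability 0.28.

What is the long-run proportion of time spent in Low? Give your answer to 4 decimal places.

Let the stationary distribution be π with π = πP and π_1 + π_2 + π_3 + π_4 = 1.
π_1 = 0.24·π_1 + 0.22·π_2 + 0.2·π_3 + 0.22·π_4
π_2 = 0.36·π_1 + 0.16·π_2 + 0.28·π_3 + 0.26·π_4
π_3 = 0.26·π_1 + 0.4·π_2 + 0.26·π_3 + 0.24·π_4
Solving with the normalization constraint gives π = (0.2185, 0.2615, 0.2921, 0.2279).
So the stationary probability of Low is 0.2185.

0.2185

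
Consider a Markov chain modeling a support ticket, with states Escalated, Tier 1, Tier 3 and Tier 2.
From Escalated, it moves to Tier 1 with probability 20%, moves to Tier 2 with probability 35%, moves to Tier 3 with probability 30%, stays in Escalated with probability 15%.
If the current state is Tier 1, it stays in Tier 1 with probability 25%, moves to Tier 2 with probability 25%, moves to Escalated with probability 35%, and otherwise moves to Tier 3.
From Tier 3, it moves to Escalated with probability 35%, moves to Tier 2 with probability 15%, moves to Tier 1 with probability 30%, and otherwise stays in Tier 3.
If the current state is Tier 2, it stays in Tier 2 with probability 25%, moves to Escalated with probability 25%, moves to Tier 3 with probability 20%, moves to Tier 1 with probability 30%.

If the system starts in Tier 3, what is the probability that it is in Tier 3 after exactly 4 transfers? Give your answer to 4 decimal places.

Propagate the distribution vector 4 transfers from Tier 3.
After 0 transfers: (0.0000, 0.0000, 1.0000, 0.0000)
After 1 transfer: (0.3500, 0.3000, 0.2000, 0.1500)
After 2 transfers: (0.2650, 0.2500, 0.2200, 0.2650)
After 3 transfers: (0.2705, 0.2610, 0.2140, 0.2545)
After 4 transfers: (0.2705, 0.2599, 0.2140, 0.2557)
P(in Tier 3 after 4 transfers) = 0.2140

0.2140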